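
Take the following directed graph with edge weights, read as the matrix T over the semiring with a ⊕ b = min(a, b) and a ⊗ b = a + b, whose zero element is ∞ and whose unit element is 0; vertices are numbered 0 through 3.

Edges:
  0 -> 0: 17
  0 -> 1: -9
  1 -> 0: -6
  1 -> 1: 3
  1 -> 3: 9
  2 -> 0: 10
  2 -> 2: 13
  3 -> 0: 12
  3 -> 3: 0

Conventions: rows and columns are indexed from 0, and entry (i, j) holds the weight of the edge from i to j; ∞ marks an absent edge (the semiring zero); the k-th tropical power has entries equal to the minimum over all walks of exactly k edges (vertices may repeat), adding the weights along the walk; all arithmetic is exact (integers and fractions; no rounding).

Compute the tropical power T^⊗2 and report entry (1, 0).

T^⊗2:
  [-15, -6, ∞, 0]
  [-3, -15, ∞, 9]
  [23, 1, 26, ∞]
  [12, 3, ∞, 0]
Key observation: the optimum is the walk 1->1->0, with weight 3 + (-6) = -3.
Optimal value attained by: walk 1->1->0.
Answer: (T^⊗2)[1][0] = -3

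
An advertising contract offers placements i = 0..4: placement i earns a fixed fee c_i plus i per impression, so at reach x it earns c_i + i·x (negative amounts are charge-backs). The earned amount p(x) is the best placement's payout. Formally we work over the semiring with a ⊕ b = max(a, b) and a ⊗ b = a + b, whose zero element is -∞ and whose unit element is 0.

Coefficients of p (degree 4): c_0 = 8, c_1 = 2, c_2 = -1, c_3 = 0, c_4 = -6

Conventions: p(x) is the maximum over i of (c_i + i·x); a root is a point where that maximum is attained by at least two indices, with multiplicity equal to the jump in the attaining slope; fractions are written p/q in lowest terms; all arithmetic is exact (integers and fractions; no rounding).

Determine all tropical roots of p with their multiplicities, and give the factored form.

hull edge (i=0, c=8) to (i=3, c=0): slope -8/3, span 3
hull edge (i=3, c=0) to (i=4, c=-6): slope -6, span 1
Factored form: p(x) = -6 ⊗ (x ⊕ 8/3) ⊗ (x ⊕ 8/3) ⊗ (x ⊕ 8/3) ⊗ (x ⊕ 6)
Answer: roots = 8/3 (mult 3), 6 (mult 1)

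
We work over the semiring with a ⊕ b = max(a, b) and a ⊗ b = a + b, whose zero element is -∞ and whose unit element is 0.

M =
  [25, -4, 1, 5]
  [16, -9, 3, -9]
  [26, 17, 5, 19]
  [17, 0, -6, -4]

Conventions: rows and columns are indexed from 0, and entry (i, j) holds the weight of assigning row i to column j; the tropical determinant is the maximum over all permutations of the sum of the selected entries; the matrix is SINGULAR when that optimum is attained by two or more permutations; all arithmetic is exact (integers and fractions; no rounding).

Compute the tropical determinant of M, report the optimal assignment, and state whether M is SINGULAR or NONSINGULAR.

σ = (0, 1, 2, 3): 25 + (-9) + 5 + (-4) = 17
σ = (0, 1, 3, 2): 25 + (-9) + 19 + (-6) = 29
σ = (0, 2, 1, 3): 25 + 3 + 17 + (-4) = 41
σ = (0, 2, 3, 1): 25 + 3 + 19 + 0 = 47
σ = (0, 3, 1, 2): 25 + (-9) + 17 + (-6) = 27
σ = (0, 3, 2, 1): 25 + (-9) + 5 + 0 = 21
σ = (1, 0, 2, 3): (-4) + 16 + 5 + (-4) = 13
σ = (1, 0, 3, 2): (-4) + 16 + 19 + (-6) = 25
σ = (1, 2, 0, 3): (-4) + 3 + 26 + (-4) = 21
σ = (1, 2, 3, 0): (-4) + 3 + 19 + 17 = 35
σ = (1, 3, 0, 2): (-4) + (-9) + 26 + (-6) = 7
σ = (1, 3, 2, 0): (-4) + (-9) + 5 + 17 = 9
σ = (2, 0, 1, 3): 1 + 16 + 17 + (-4) = 30
σ = (2, 0, 3, 1): 1 + 16 + 19 + 0 = 36
σ = (2, 1, 0, 3): 1 + (-9) + 26 + (-4) = 14
σ = (2, 1, 3, 0): 1 + (-9) + 19 + 17 = 28
σ = (2, 3, 0, 1): 1 + (-9) + 26 + 0 = 18
σ = (2, 3, 1, 0): 1 + (-9) + 17 + 17 = 26
σ = (3, 0, 1, 2): 5 + 16 + 17 + (-6) = 32
σ = (3, 0, 2, 1): 5 + 16 + 5 + 0 = 26
σ = (3, 1, 0, 2): 5 + (-9) + 26 + (-6) = 16
σ = (3, 1, 2, 0): 5 + (-9) + 5 + 17 = 18
σ = (3, 2, 0, 1): 5 + 3 + 26 + 0 = 34
σ = (3, 2, 1, 0): 5 + 3 + 17 + 17 = 42
Optimal value attained by: σ = (0, 2, 3, 1).
Answer: det⊕(M) = 47; verdict: NONSINGULAR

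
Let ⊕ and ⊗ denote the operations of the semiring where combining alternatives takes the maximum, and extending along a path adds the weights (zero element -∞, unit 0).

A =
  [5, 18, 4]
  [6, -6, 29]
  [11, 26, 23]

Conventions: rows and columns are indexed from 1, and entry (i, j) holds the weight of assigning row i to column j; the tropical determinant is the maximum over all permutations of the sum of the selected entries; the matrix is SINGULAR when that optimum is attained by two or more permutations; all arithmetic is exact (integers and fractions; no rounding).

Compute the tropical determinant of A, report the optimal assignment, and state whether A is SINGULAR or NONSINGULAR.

σ = (1, 2, 3): 5 + (-6) + 23 = 22
σ = (1, 3, 2): 5 + 29 + 26 = 60
σ = (2, 1, 3): 18 + 6 + 23 = 47
σ = (2, 3, 1): 18 + 29 + 11 = 58
σ = (3, 1, 2): 4 + 6 + 26 = 36
σ = (3, 2, 1): 4 + (-6) + 11 = 9
Optimal value attained by: σ = (1, 3, 2).
Answer: det⊕(A) = 60; verdict: NONSINGULAR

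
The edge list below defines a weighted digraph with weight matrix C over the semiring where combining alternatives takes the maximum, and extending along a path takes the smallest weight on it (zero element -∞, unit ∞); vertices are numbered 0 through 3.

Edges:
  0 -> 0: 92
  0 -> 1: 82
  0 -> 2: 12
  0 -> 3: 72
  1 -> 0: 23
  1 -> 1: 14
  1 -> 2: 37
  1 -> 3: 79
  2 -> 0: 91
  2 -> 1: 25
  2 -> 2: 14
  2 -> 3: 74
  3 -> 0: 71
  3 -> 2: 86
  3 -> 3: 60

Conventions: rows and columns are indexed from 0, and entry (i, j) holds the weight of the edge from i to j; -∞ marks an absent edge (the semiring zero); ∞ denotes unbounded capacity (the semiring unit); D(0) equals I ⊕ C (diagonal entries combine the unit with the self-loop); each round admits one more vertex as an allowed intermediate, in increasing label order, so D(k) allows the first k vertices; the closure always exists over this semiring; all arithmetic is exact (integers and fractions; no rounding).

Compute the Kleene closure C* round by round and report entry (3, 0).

D(0):
  [∞, 82, 12, 72]
  [23, ∞, 37, 79]
  [91, 25, ∞, 74]
  [71, -∞, 86, ∞]
D(1):
  [∞, 82, 12, 72]
  [23, ∞, 37, 79]
  [91, 82, ∞, 74]
  [71, 71, 86, ∞]
D(2):
  [∞, 82, 37, 79]
  [23, ∞, 37, 79]
  [91, 82, ∞, 79]
  [71, 71, 86, ∞]
D(3):
  [∞, 82, 37, 79]
  [37, ∞, 37, 79]
  [91, 82, ∞, 79]
  [86, 82, 86, ∞]
D(4):
  [∞, 82, 79, 79]
  [79, ∞, 79, 79]
  [91, 82, ∞, 79]
  [86, 82, 86, ∞]
Answer: C*[3][0] = 86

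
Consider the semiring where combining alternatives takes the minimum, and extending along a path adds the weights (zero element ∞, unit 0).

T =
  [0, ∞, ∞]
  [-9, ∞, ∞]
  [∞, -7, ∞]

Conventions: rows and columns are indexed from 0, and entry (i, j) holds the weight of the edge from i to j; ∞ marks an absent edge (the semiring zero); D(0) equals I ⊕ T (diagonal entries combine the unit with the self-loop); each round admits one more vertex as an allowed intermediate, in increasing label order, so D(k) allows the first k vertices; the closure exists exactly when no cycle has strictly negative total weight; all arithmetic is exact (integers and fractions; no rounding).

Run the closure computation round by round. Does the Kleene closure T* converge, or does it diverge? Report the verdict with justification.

D(0):
  [0, ∞, ∞]
  [-9, 0, ∞]
  [∞, -7, 0]
D(1):
  [0, ∞, ∞]
  [-9, 0, ∞]
  [∞, -7, 0]
D(2):
  [0, ∞, ∞]
  [-9, 0, ∞]
  [-16, -7, 0]
D(3):
  [0, ∞, ∞]
  [-9, 0, ∞]
  [-16, -7, 0]
Key observation: every diagonal entry stays at the unit through all rounds, so no improving cycle exists.
Answer: CONVERGES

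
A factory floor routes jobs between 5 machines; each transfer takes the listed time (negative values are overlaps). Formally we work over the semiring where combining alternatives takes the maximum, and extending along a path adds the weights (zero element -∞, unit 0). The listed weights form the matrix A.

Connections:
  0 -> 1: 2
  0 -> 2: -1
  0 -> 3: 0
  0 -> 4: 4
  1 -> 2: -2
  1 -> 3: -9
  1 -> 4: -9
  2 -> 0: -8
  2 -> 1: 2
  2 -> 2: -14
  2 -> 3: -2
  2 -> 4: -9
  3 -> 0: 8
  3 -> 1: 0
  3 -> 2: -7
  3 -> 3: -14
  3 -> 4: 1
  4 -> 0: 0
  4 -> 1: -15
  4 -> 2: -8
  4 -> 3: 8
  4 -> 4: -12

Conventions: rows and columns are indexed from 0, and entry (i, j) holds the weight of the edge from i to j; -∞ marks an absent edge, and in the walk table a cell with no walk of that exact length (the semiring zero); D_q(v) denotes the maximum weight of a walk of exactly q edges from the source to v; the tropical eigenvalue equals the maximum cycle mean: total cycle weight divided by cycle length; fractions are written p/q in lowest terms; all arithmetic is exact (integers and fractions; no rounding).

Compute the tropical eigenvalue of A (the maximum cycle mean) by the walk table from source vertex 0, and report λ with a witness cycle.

q=0: [0, -∞, -∞, -∞, -∞]
q=1: [-∞, 2, -1, 0, 4]
q=2: [8, 1, 0, 12, 1]
q=3: [20, 12, 7, 9, 13]
q=4: [17, 22, 19, 21, 24]
q=5: [29, 21, 20, 32, 22]
Optimal cycle mean attained by: cycle 0->4->3->0, total 4 + 8 + 8, length 3.
Answer: λ = 20/3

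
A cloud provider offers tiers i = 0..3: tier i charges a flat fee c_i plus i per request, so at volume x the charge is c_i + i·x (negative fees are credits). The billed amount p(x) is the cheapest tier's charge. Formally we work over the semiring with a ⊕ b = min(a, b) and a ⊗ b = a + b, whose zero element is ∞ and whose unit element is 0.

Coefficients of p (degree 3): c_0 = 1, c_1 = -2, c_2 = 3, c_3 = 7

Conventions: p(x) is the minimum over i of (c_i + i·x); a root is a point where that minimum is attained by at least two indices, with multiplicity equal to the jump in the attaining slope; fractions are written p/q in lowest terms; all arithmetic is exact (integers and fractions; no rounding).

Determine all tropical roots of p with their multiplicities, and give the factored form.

hull edge (i=0, c=1) to (i=1, c=-2): slope -3, span 1
hull edge (i=1, c=-2) to (i=3, c=7): slope 9/2, span 2
Factored form: p(x) = 7 ⊗ (x ⊕ (-9/2)) ⊗ (x ⊕ (-9/2)) ⊗ (x ⊕ 3)
Answer: roots = -9/2 (mult 2), 3 (mult 1)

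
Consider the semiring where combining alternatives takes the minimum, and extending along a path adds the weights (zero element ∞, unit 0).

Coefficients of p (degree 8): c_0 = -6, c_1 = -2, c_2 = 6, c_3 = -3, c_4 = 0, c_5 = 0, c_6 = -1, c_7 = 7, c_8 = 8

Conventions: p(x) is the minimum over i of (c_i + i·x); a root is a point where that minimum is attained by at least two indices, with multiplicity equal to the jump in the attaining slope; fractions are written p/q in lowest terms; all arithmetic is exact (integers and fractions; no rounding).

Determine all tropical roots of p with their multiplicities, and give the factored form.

hull edge (i=0, c=-6) to (i=6, c=-1): slope 5/6, span 6
hull edge (i=6, c=-1) to (i=8, c=8): slope 9/2, span 2
Factored form: p(x) = 8 ⊗ (x ⊕ (-9/2)) ⊗ (x ⊕ (-9/2)) ⊗ (x ⊕ (-5/6)) ⊗ (x ⊕ (-5/6)) ⊗ (x ⊕ (-5/6)) ⊗ (x ⊕ (-5/6)) ⊗ (x ⊕ (-5/6)) ⊗ (x ⊕ (-5/6))
Answer: roots = -9/2 (mult 2), -5/6 (mult 6)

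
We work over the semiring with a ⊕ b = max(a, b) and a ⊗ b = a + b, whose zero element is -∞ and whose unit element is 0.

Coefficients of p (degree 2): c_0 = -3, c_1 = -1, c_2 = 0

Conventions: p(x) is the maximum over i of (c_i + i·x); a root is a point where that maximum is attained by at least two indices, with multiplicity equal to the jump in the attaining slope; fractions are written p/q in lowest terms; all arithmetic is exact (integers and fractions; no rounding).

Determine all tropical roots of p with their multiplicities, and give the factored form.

hull edge (i=0, c=-3) to (i=1, c=-1): slope 2, span 1
hull edge (i=1, c=-1) to (i=2, c=0): slope 1, span 1
Factored form: p(x) = 0 ⊗ (x ⊕ (-2)) ⊗ (x ⊕ (-1))
Answer: roots = -2 (mult 1), -1 (mult 1)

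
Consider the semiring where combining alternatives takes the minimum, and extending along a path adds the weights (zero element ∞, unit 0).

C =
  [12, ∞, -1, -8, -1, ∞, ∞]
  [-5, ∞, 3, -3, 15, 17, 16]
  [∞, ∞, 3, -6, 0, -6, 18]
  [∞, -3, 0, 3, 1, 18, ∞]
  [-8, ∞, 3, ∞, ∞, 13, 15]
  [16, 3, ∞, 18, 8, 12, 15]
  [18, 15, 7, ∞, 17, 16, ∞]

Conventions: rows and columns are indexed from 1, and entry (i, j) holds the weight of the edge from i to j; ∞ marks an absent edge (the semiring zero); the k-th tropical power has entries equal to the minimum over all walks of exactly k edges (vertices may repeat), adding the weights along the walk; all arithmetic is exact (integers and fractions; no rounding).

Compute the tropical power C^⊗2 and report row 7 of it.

C^⊗2:
  [-9, -11, -8, -7, -7, -7, 14]
  [7, -6, -6, -13, -6, -3, 21]
  [-8, -9, -6, -3, -5, -3, 9]
  [-8, 0, 0, -6, 0, -6, 13]
  [4, 16, -9, -16, -9, -3, 21]
  [-2, 15, 6, 0, 15, 20, 19]
  [9, 19, 10, 1, 7, 1, 25]
Answer: row 7 of C^⊗2 = [9, 19, 10, 1, 7, 1, 25]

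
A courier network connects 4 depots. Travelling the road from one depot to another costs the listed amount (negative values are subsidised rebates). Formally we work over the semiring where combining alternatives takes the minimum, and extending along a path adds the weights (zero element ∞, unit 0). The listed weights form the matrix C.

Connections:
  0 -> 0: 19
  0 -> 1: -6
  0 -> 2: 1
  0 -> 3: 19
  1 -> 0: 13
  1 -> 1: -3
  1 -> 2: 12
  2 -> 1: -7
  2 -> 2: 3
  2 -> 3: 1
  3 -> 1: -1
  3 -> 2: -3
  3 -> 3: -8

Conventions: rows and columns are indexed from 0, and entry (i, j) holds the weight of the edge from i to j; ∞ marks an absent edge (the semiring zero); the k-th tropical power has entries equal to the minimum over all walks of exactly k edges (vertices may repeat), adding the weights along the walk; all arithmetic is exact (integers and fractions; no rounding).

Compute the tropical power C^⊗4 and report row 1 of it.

C^⊗2:
  [7, -9, 4, 2]
  [10, -6, 9, 13]
  [6, -10, -2, -7]
  [12, -10, -11, -16]
C^⊗3:
  [4, -12, -1, -6]
  [7, -9, 6, 5]
  [3, -13, -10, -15]
  [3, -18, -19, -24]
C^⊗4:
  [1, -15, -9, -14]
  [4, -12, 2, -3]
  [0, -17, -18, -23]
  [-5, -26, -27, -32]
Answer: row 1 of C^⊗4 = [4, -12, 2, -3]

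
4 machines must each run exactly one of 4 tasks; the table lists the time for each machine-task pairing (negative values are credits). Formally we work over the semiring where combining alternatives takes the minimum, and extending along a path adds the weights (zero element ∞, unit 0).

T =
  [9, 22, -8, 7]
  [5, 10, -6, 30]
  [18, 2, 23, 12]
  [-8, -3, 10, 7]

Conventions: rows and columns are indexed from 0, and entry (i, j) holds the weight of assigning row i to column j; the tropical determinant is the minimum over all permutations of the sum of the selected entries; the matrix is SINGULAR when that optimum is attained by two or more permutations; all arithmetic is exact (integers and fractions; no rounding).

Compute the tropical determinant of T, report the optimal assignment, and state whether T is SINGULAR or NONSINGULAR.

σ = (0, 1, 2, 3): 9 + 10 + 23 + 7 = 49
σ = (0, 1, 3, 2): 9 + 10 + 12 + 10 = 41
σ = (0, 2, 1, 3): 9 + (-6) + 2 + 7 = 12
σ = (0, 2, 3, 1): 9 + (-6) + 12 + (-3) = 12
σ = (0, 3, 1, 2): 9 + 30 + 2 + 10 = 51
σ = (0, 3, 2, 1): 9 + 30 + 23 + (-3) = 59
σ = (1, 0, 2, 3): 22 + 5 + 23 + 7 = 57
σ = (1, 0, 3, 2): 22 + 5 + 12 + 10 = 49
σ = (1, 2, 0, 3): 22 + (-6) + 18 + 7 = 41
σ = (1, 2, 3, 0): 22 + (-6) + 12 + (-8) = 20
σ = (1, 3, 0, 2): 22 + 30 + 18 + 10 = 80
σ = (1, 3, 2, 0): 22 + 30 + 23 + (-8) = 67
σ = (2, 0, 1, 3): (-8) + 5 + 2 + 7 = 6
σ = (2, 0, 3, 1): (-8) + 5 + 12 + (-3) = 6
σ = (2, 1, 0, 3): (-8) + 10 + 18 + 7 = 27
σ = (2, 1, 3, 0): (-8) + 10 + 12 + (-8) = 6
σ = (2, 3, 0, 1): (-8) + 30 + 18 + (-3) = 37
σ = (2, 3, 1, 0): (-8) + 30 + 2 + (-8) = 16
σ = (3, 0, 1, 2): 7 + 5 + 2 + 10 = 24
σ = (3, 0, 2, 1): 7 + 5 + 23 + (-3) = 32
σ = (3, 1, 0, 2): 7 + 10 + 18 + 10 = 45
σ = (3, 1, 2, 0): 7 + 10 + 23 + (-8) = 32
σ = (3, 2, 0, 1): 7 + (-6) + 18 + (-3) = 16
σ = (3, 2, 1, 0): 7 + (-6) + 2 + (-8) = -5
Optimal value attained by: σ = (3, 2, 1, 0).
Answer: det⊕(T) = -5; verdict: NONSINGULAR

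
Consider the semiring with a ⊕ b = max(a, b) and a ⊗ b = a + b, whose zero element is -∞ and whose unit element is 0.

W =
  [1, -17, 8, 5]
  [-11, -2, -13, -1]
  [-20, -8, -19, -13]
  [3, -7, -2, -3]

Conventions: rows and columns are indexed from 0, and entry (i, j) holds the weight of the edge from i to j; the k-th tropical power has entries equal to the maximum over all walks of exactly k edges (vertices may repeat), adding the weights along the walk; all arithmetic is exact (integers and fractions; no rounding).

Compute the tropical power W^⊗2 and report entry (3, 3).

W^⊗2:
  [8, 0, 9, 6]
  [2, -4, -3, -3]
  [-10, -10, -12, -9]
  [4, -9, 11, 8]
Key observation: the optimum is the walk 3->0->3, with weight 3 + 5 = 8.
Optimal value attained by: walk 3->0->3.
Answer: (W^⊗2)[3][3] = 8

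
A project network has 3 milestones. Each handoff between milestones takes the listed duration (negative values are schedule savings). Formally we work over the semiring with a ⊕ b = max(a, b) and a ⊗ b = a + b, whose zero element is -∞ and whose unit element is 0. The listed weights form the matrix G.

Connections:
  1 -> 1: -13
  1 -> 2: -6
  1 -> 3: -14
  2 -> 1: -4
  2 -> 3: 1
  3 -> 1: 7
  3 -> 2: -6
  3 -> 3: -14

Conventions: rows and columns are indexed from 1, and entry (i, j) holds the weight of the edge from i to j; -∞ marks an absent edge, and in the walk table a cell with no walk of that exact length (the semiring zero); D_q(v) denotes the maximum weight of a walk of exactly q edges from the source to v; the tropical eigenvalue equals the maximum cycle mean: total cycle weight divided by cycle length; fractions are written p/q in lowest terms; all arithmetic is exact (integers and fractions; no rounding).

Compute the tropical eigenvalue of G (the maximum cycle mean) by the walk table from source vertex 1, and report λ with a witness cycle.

q=0: [0, -∞, -∞]
q=1: [-13, -6, -14]
q=2: [-7, -19, -5]
q=3: [2, -11, -18]
Optimal cycle mean attained by: cycle 1->2->3->1, total (-6) + 1 + 7, length 3.
Answer: λ = 2/3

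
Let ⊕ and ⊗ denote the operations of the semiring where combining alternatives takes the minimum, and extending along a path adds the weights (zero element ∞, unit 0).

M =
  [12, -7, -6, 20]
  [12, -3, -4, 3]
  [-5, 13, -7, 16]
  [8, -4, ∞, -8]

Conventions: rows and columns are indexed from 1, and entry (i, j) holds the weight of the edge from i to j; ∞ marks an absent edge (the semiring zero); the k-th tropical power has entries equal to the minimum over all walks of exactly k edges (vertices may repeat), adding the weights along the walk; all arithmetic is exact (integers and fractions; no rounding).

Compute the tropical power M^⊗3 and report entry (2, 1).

M^⊗2:
  [-11, -10, -13, -4]
  [-9, -6, -11, -5]
  [-12, -12, -14, 8]
  [0, -12, -8, -16]
M^⊗3:
  [-18, -18, -20, -12]
  [-16, -16, -18, -13]
  [-19, -19, -21, -9]
  [-13, -20, -16, -24]
Key observation: the optimum is the walk 2->3->3->1, with weight (-4) + (-7) + (-5) = -16.
Optimal value attained by: walk 2->3->3->1.
Answer: (M^⊗3)[2][1] = -16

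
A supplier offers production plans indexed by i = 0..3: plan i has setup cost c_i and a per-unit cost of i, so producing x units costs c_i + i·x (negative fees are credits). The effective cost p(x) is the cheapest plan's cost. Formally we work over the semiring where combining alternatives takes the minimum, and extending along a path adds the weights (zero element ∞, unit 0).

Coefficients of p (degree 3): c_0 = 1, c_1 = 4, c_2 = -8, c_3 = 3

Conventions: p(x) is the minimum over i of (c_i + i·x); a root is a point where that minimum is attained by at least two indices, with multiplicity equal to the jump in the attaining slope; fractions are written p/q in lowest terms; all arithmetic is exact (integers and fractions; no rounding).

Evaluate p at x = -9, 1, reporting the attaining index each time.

p(-9) = min(1+0·(-9)=1, 4+1·(-9)=-5, -8+2·(-9)=-26, 3+3·(-9)=-24) = -26 (attained by i=2)
p(1) = min(1+0·1=1, 4+1·1=5, -8+2·1=-6, 3+3·1=6) = -6 (attained by i=2)
Answer: p(-9) = -26; p(1) = -6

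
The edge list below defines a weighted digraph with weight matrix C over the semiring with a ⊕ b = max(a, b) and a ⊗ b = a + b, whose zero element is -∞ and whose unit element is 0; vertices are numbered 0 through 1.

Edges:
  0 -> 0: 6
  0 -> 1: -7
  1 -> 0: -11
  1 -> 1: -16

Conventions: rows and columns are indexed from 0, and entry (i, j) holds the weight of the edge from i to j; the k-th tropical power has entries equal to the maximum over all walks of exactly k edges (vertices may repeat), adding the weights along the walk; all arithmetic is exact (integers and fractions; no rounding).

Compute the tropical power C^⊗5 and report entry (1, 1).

C^⊗2:
  [12, -1]
  [-5, -18]
C^⊗3:
  [18, 5]
  [1, -12]
C^⊗4:
  [24, 11]
  [7, -6]
C^⊗5:
  [30, 17]
  [13, 0]
Key observation: the optimum is the walk 1->0->0->0->0->1, with weight (-11) + 6 + 6 + 6 + (-7) = 0.
Optimal value attained by: walk 1->0->0->0->0->1.
Answer: (C^⊗5)[1][1] = 0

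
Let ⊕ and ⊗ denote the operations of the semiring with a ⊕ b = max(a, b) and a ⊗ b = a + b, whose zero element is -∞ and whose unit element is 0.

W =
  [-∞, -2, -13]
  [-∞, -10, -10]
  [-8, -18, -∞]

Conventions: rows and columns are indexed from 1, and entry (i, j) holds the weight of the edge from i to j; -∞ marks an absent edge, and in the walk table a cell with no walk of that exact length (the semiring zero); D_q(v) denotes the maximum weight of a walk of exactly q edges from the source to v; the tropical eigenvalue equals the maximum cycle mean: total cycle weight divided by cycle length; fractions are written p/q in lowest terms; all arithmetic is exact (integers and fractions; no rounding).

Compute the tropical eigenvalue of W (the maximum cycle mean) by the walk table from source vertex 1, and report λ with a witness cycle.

q=0: [0, -∞, -∞]
q=1: [-∞, -2, -13]
q=2: [-21, -12, -12]
q=3: [-20, -22, -22]
Optimal cycle mean attained by: cycle 1->2->3->1, total (-2) + (-10) + (-8), length 3.
Answer: λ = -20/3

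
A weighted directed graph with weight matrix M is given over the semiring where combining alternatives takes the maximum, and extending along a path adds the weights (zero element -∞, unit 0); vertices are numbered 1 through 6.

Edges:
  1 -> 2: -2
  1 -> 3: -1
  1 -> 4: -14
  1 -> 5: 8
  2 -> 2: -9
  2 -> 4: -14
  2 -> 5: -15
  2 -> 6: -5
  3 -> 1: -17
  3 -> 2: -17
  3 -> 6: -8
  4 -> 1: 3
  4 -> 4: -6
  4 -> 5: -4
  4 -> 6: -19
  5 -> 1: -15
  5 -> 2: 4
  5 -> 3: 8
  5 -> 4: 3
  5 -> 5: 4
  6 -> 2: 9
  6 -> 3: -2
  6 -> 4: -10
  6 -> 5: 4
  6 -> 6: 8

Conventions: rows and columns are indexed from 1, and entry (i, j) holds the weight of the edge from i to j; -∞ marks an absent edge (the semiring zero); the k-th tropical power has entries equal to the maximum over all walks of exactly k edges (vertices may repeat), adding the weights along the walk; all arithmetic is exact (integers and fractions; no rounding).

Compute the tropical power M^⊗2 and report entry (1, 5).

M^⊗2:
  [-7, 12, 16, 11, 12, -7]
  [-11, 4, -7, -12, -1, 3]
  [-∞, 1, -10, -18, -4, 0]
  [-3, 1, 4, -1, 11, -11]
  [6, 8, 12, 7, 8, 0]
  [-7, 17, 12, 7, 12, 16]
Key observation: the optimum is the walk 1->5->5, with weight 8 + 4 = 12.
Optimal value attained by: walk 1->5->5.
Answer: (M^⊗2)[1][5] = 12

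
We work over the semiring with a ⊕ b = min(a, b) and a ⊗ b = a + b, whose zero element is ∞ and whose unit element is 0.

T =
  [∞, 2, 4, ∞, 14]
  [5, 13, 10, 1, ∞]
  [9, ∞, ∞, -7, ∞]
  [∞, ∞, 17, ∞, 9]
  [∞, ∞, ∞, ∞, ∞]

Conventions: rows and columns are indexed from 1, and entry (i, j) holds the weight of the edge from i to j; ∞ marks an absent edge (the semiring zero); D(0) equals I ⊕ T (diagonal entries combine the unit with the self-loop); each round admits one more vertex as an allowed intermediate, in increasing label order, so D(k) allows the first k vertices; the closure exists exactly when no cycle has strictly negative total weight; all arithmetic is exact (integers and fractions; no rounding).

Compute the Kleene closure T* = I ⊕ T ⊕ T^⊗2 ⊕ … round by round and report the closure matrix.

D(0):
  [0, 2, 4, ∞, 14]
  [5, 0, 10, 1, ∞]
  [9, ∞, 0, -7, ∞]
  [∞, ∞, 17, 0, 9]
  [∞, ∞, ∞, ∞, 0]
D(1):
  [0, 2, 4, ∞, 14]
  [5, 0, 9, 1, 19]
  [9, 11, 0, -7, 23]
  [∞, ∞, 17, 0, 9]
  [∞, ∞, ∞, ∞, 0]
D(2):
  [0, 2, 4, 3, 14]
  [5, 0, 9, 1, 19]
  [9, 11, 0, -7, 23]
  [∞, ∞, 17, 0, 9]
  [∞, ∞, ∞, ∞, 0]
D(3):
  [0, 2, 4, -3, 14]
  [5, 0, 9, 1, 19]
  [9, 11, 0, -7, 23]
  [26, 28, 17, 0, 9]
  [∞, ∞, ∞, ∞, 0]
D(4):
  [0, 2, 4, -3, 6]
  [5, 0, 9, 1, 10]
  [9, 11, 0, -7, 2]
  [26, 28, 17, 0, 9]
  [∞, ∞, ∞, ∞, 0]
D(5):
  [0, 2, 4, -3, 6]
  [5, 0, 9, 1, 10]
  [9, 11, 0, -7, 2]
  [26, 28, 17, 0, 9]
  [∞, ∞, ∞, ∞, 0]
Answer: T* = [[0, 2, 4, -3, 6], [5, 0, 9, 1, 10], [9, 11, 0, -7, 2], [26, 28, 17, 0, 9], [∞, ∞, ∞, ∞, 0]]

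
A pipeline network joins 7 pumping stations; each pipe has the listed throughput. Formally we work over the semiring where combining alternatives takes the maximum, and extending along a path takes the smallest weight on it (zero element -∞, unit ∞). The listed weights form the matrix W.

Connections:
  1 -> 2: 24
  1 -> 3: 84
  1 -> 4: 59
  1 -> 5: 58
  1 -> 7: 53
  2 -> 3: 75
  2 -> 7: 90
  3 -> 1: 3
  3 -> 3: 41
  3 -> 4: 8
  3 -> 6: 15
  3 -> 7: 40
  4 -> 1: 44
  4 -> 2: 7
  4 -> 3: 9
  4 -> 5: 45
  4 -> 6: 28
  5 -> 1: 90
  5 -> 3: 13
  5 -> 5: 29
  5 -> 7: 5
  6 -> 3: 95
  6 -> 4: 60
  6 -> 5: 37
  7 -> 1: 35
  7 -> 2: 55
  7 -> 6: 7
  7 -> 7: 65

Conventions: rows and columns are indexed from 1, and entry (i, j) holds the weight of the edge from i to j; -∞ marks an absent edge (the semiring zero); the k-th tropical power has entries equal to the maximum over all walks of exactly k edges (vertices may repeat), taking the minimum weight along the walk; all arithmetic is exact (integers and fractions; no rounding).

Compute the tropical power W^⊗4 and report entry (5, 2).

W^⊗2:
  [58, 53, 41, 8, 45, 28, 53]
  [35, 55, 41, 8, -∞, 15, 65]
  [35, 40, 41, 15, 15, 15, 40]
  [45, 24, 44, 44, 44, 9, 44]
  [29, 24, 84, 59, 58, 13, 53]
  [44, 7, 41, 8, 45, 28, 40]
  [35, 55, 55, 35, 35, 7, 65]
W^⊗3:
  [45, 53, 58, 58, 58, 15, 53]
  [35, 55, 55, 35, 35, 15, 65]
  [35, 40, 41, 35, 35, 15, 40]
  [44, 44, 45, 45, 45, 28, 45]
  [58, 53, 41, 29, 45, 28, 53]
  [45, 40, 44, 44, 44, 15, 44]
  [35, 55, 55, 35, 35, 28, 65]
W^⊗4:
  [58, 53, 53, 45, 45, 28, 53]
  [35, 55, 55, 35, 35, 28, 65]
  [35, 40, 41, 35, 35, 28, 40]
  [45, 45, 44, 44, 45, 28, 45]
  [45, 53, 58, 58, 58, 28, 53]
  [44, 44, 45, 45, 45, 28, 45]
  [35, 55, 55, 35, 35, 28, 65]
Key observation: the optimum is the walk 5->1->7->7->2, with weight 90 min 53 min 65 min 55 = 53.
Optimal value attained by: walk 5->1->7->7->2.
Answer: (W^⊗4)[5][2] = 53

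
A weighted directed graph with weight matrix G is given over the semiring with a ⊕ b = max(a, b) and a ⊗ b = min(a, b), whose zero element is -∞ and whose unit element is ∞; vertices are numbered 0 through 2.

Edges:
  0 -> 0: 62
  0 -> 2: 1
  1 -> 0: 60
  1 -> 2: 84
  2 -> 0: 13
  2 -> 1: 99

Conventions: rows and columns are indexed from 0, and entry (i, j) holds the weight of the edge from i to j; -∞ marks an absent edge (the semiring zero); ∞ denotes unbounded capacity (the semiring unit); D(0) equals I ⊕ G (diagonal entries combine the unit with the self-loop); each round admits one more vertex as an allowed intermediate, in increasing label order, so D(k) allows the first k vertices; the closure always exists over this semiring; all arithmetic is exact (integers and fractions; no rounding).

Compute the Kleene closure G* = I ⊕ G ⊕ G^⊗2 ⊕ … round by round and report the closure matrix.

D(0):
  [∞, -∞, 1]
  [60, ∞, 84]
  [13, 99, ∞]
D(1):
  [∞, -∞, 1]
  [60, ∞, 84]
  [13, 99, ∞]
D(2):
  [∞, -∞, 1]
  [60, ∞, 84]
  [60, 99, ∞]
D(3):
  [∞, 1, 1]
  [60, ∞, 84]
  [60, 99, ∞]
Answer: G* = [[∞, 1, 1], [60, ∞, 84], [60, 99, ∞]]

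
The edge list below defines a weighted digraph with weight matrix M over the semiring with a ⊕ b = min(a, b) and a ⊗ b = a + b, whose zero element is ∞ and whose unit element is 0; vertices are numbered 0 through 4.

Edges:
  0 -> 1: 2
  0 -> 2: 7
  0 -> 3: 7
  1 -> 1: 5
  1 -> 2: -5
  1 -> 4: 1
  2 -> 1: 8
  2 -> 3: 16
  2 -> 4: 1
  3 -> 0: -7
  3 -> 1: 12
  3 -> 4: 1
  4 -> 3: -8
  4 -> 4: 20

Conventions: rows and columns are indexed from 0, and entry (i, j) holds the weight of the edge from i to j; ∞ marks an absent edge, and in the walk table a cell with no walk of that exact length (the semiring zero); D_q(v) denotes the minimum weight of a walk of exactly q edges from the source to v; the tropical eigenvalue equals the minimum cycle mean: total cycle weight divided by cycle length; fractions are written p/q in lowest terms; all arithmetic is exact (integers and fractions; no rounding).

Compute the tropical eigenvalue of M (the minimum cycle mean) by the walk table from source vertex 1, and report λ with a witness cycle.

q=0: [∞, 0, ∞, ∞, ∞]
q=1: [∞, 5, -5, ∞, 1]
q=2: [∞, 3, 0, -7, -4]
q=3: [-14, 5, -2, -12, -6]
q=4: [-19, -12, -7, -14, -11]
q=5: [-21, -17, -17, -19, -13]
Optimal cycle mean attained by: cycle 3->4->3, total 1 + (-8), length 2.
Answer: λ = -7/2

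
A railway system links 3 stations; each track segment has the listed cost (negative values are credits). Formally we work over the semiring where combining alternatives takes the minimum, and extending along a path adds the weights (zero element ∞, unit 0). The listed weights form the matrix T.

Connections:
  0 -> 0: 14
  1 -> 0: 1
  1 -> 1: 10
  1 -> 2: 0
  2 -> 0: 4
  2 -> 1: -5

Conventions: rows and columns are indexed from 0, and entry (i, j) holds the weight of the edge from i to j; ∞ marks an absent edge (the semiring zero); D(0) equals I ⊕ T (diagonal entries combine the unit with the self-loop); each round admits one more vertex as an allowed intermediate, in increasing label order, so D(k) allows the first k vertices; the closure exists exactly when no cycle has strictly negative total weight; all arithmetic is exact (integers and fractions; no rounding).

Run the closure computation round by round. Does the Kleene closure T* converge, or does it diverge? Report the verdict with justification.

D(0):
  [0, ∞, ∞]
  [1, 0, 0]
  [4, -5, 0]
D(1):
  [0, ∞, ∞]
  [1, 0, 0]
  [4, -5, 0]
Detection: at round 2, diagonal entry (2, 2) turns strictly negative.
Key observation: the cycle 2->1->2 has total weight (-5) + 0, which is strictly negative.
Answer: DIVERGES — negative cycle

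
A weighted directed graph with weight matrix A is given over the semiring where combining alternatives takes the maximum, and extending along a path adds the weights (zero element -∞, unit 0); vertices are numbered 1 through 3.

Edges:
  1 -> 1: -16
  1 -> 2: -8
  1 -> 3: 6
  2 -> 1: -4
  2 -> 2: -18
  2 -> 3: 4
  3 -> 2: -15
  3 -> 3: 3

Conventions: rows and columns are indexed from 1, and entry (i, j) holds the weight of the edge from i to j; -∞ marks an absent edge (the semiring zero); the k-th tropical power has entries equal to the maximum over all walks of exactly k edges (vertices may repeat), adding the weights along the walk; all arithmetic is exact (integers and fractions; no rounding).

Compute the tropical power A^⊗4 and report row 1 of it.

A^⊗2:
  [-12, -9, 9]
  [-20, -11, 7]
  [-19, -12, 6]
A^⊗3:
  [-13, -6, 12]
  [-15, -8, 10]
  [-16, -9, 9]
A^⊗4:
  [-10, -3, 15]
  [-12, -5, 13]
  [-13, -6, 12]
Answer: row 1 of A^⊗4 = [-10, -3, 15]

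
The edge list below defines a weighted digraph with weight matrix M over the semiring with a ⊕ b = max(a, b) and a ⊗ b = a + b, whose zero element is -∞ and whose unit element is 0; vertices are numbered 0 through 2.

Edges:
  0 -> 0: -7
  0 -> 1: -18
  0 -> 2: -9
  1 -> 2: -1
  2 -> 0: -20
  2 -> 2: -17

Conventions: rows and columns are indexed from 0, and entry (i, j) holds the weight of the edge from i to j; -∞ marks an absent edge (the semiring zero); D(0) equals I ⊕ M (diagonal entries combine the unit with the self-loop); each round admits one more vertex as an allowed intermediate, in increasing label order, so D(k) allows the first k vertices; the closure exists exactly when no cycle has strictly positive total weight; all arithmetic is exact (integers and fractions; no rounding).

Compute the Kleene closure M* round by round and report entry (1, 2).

D(0):
  [0, -18, -9]
  [-∞, 0, -1]
  [-20, -∞, 0]
D(1):
  [0, -18, -9]
  [-∞, 0, -1]
  [-20, -38, 0]
D(2):
  [0, -18, -9]
  [-∞, 0, -1]
  [-20, -38, 0]
D(3):
  [0, -18, -9]
  [-21, 0, -1]
  [-20, -38, 0]
Answer: M*[1][2] = -1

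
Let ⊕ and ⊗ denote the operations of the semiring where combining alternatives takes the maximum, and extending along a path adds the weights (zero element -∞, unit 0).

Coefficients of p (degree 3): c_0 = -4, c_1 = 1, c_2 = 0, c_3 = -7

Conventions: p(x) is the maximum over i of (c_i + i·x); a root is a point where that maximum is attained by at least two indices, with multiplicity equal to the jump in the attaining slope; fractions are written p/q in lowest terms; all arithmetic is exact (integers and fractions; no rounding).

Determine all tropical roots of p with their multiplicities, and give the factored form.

hull edge (i=0, c=-4) to (i=1, c=1): slope 5, span 1
hull edge (i=1, c=1) to (i=2, c=0): slope -1, span 1
hull edge (i=2, c=0) to (i=3, c=-7): slope -7, span 1
Factored form: p(x) = -7 ⊗ (x ⊕ (-5)) ⊗ (x ⊕ 1) ⊗ (x ⊕ 7)
Answer: roots = -5 (mult 1), 1 (mult 1), 7 (mult 1)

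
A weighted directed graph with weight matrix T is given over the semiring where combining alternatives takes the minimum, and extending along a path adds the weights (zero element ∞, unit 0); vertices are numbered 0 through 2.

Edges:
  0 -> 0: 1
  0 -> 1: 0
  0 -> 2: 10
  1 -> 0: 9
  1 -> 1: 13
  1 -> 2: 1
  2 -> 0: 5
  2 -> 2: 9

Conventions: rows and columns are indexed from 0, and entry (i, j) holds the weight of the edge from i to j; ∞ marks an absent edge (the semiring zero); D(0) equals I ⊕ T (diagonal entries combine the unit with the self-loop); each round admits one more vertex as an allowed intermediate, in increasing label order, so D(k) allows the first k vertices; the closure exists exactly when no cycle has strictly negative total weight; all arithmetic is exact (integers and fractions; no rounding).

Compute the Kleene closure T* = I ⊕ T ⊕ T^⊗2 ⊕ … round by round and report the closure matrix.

D(0):
  [0, 0, 10]
  [9, 0, 1]
  [5, ∞, 0]
D(1):
  [0, 0, 10]
  [9, 0, 1]
  [5, 5, 0]
D(2):
  [0, 0, 1]
  [9, 0, 1]
  [5, 5, 0]
D(3):
  [0, 0, 1]
  [6, 0, 1]
  [5, 5, 0]
Answer: T* = [[0, 0, 1], [6, 0, 1], [5, 5, 0]]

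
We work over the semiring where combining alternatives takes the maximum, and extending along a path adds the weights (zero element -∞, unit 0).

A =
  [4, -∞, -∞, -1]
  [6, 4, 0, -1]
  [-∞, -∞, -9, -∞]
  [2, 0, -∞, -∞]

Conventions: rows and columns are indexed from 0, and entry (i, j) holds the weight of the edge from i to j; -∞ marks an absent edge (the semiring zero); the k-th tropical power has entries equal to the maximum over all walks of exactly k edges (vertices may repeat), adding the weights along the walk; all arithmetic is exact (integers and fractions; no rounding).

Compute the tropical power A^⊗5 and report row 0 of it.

A^⊗2:
  [8, -1, -∞, 3]
  [10, 8, 4, 5]
  [-∞, -∞, -18, -∞]
  [6, 4, 0, 1]
A^⊗3:
  [12, 3, -1, 7]
  [14, 12, 8, 9]
  [-∞, -∞, -27, -∞]
  [10, 8, 4, 5]
A^⊗4:
  [16, 7, 3, 11]
  [18, 16, 12, 13]
  [-∞, -∞, -36, -∞]
  [14, 12, 8, 9]
A^⊗5:
  [20, 11, 7, 15]
  [22, 20, 16, 17]
  [-∞, -∞, -45, -∞]
  [18, 16, 12, 13]
Answer: row 0 of A^⊗5 = [20, 11, 7, 15]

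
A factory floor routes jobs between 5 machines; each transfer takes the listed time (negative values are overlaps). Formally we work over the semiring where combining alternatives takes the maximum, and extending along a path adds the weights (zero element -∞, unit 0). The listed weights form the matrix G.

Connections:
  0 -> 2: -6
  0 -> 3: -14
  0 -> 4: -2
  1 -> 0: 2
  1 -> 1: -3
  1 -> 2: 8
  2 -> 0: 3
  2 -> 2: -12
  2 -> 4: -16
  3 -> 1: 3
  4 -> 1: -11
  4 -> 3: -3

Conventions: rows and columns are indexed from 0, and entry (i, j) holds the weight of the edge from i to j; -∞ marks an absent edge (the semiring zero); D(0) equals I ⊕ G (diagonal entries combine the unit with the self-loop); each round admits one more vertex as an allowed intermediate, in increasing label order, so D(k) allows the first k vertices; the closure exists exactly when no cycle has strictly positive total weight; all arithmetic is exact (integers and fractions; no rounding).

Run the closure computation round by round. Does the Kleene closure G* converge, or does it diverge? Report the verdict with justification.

D(0):
  [0, -∞, -6, -14, -2]
  [2, 0, 8, -∞, -∞]
  [3, -∞, 0, -∞, -16]
  [-∞, 3, -∞, 0, -∞]
  [-∞, -11, -∞, -3, 0]
D(1):
  [0, -∞, -6, -14, -2]
  [2, 0, 8, -12, 0]
  [3, -∞, 0, -11, 1]
  [-∞, 3, -∞, 0, -∞]
  [-∞, -11, -∞, -3, 0]
D(2):
  [0, -∞, -6, -14, -2]
  [2, 0, 8, -12, 0]
  [3, -∞, 0, -11, 1]
  [5, 3, 11, 0, 3]
  [-9, -11, -3, -3, 0]
D(3):
  [0, -∞, -6, -14, -2]
  [11, 0, 8, -3, 9]
  [3, -∞, 0, -11, 1]
  [14, 3, 11, 0, 12]
  [0, -11, -3, -3, 0]
Detection: at round 4, diagonal entry (4, 4) turns strictly positive.
Key observation: the cycle 4->3->1->2->0->4 has total weight (-3) + 3 + 8 + 3 + (-2), which is strictly positive.
Answer: DIVERGES — positive cycle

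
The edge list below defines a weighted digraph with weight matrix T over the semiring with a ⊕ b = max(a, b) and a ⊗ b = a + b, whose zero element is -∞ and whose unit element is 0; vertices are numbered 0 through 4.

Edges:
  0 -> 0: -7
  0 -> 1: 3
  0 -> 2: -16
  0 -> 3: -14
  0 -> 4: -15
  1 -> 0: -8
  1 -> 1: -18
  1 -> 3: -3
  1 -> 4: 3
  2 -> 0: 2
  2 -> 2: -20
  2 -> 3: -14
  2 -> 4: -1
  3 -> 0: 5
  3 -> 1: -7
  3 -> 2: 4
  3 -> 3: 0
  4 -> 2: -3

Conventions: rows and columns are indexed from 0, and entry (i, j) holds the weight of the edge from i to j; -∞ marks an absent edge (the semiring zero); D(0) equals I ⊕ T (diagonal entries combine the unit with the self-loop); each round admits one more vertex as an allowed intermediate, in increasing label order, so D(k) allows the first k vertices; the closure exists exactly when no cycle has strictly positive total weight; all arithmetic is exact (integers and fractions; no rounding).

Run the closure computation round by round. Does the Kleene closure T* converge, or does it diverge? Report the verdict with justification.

D(0):
  [0, 3, -16, -14, -15]
  [-8, 0, -∞, -3, 3]
  [2, -∞, 0, -14, -1]
  [5, -7, 4, 0, -∞]
  [-∞, -∞, -3, -∞, 0]
D(1):
  [0, 3, -16, -14, -15]
  [-8, 0, -24, -3, 3]
  [2, 5, 0, -12, -1]
  [5, 8, 4, 0, -10]
  [-∞, -∞, -3, -∞, 0]
Detection: at round 2, diagonal entry (3, 3) turns strictly positive.
Key observation: the cycle 3->0->1->3 has total weight 5 + 3 + (-3), which is strictly positive.
Answer: DIVERGES — positive cycle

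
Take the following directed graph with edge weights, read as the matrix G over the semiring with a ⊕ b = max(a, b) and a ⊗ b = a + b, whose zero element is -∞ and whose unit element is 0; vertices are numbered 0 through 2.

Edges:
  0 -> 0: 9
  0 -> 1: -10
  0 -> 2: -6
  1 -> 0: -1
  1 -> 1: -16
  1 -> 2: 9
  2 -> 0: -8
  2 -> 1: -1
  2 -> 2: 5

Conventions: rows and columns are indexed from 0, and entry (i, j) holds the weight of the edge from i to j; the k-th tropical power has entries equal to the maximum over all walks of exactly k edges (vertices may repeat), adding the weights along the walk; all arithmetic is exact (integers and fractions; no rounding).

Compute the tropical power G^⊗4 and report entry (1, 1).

G^⊗2:
  [18, -1, 3]
  [8, 8, 14]
  [1, 4, 10]
G^⊗3:
  [27, 8, 12]
  [17, 13, 19]
  [10, 9, 15]
G^⊗4:
  [36, 17, 21]
  [26, 18, 24]
  [19, 14, 20]
Key observation: the optimum is the walk 1->2->2->2->1, with weight 9 + 5 + 5 + (-1) = 18.
Optimal value attained by: walk 1->2->2->2->1.
Answer: (G^⊗4)[1][1] = 18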